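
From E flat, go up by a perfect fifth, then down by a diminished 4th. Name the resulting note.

F#

A perfect fifth up from Eb is Bb (letter B, 7 semitones up).
A diminished fourth down from Bb is F# (letter F, 4 semitones down).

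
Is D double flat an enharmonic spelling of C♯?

Dbb is pitch class 0; C# is pitch class 1.
The pitch classes differ (0 vs. 1), so they are not enharmonic equivalents.

No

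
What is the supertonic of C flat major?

Degree 2 takes the letter 1 step above C, which is D.
In major, degree 2 sits 2 semitones above the tonic. Cb + 2 semitones is pitch class 1, spelled on D as Db.

Db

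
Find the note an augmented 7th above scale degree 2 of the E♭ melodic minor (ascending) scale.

E#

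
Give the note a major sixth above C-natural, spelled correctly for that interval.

A

C up a major sixth is A, so the target letter is A.
From C, a major sixth is 9 semitones up: A.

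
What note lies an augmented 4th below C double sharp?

C down a perfect fourth is G, so the target letter is G.
From C##, an augmented fourth is 6 semitones down: G#.

G#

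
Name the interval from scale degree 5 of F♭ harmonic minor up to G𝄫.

diminished fifth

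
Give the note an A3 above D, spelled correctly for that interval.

F##

A third above D lands on the letter F.
An augmented third spans 5 semitones, so D moves to pitch class 7. On the letter F that is F##.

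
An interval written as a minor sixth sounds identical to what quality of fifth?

A minor sixth spans 8 semitones.
A fifth spanning 8 semitones is augmented (the perfect fifth is 7).

augmented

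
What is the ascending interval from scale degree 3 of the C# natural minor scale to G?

minor third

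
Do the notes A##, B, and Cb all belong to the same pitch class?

A## is pitch class 11; B is pitch class 11; Cb is pitch class 11.
All spellings map to pitch class 11, so they are enharmonically equivalent.

Yes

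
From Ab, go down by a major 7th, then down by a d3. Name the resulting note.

A major seventh down from Ab is Bbb (letter B, 11 semitones down).
A diminished third down from Bbb is G (letter G, 2 semitones down).

G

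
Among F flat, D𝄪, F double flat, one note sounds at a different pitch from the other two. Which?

In 12-tone equal temperament, enharmonic equivalents share a pitch class. Fb is pitch class 4; D## is pitch class 4; Fbb is pitch class 3.
Fb and D## share pitch class 4, while Fbb is pitch class 3.

Fbb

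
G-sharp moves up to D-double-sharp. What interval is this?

Counting letters G–A–B–C–D gives a fifth.
G#→D## = 8 semitones, 1 wider than the perfect fifth (7), so augmented.

augmented fifth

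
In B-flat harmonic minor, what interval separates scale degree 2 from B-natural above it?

major seventh

Scale degree 2 of Bb harmonic minor is C.
C up to B: letters C→B make it a seventh; 11 semitones makes it major.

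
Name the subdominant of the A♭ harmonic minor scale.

The Ab harmonic minor scale runs Ab Bb Cb Db Eb Fb G.
Degree 4 is Db.

Db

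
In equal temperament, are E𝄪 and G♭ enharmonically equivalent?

Yes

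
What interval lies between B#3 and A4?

diminished seventh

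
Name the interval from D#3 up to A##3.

Counting letters D–E–F–G–A gives a fifth.
D#→A## = 8 semitones, 1 wider than the perfect fifth (7), so augmented.

augmented fifth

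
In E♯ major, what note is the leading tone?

The E# major scale runs E# F## G## A# B# C## D##.
Degree 7 is D##.

D##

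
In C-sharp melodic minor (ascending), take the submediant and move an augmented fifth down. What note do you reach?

D

The submediant of C# melodic minor (ascending) is A#.
An augmented fifth (8 semitones) below A# lands on the letter D, giving D.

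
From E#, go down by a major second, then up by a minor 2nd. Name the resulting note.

A major second down from E# is D# (letter D, 2 semitones down).
A minor second up from D# is E (letter E, 1 semitone up).

E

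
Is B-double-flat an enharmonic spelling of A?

Yes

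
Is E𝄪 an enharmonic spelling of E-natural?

No

E## is pitch class 6; E is pitch class 4.
The pitch classes differ (6 vs. 4), so they are not enharmonic equivalents.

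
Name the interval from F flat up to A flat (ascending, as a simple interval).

major third

The letter names run F→A, a span of 2 letter steps, so the interval is some kind of third.
Fb to Ab is 4 semitones. A major third is 4, so 4 makes it major.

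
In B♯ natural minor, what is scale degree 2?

The B# natural minor scale runs B# C## D# E# F## G# A#.
Degree 2 is C##.

C##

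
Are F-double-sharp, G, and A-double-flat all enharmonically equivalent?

Yes

F## = pitch class 7 and G = pitch class 7 and Abb = pitch class 7 — the same pitch class, so they are enharmonic equivalents.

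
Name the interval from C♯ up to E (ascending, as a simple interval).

minor third

Counting letters C–D–E gives a third.
C#→E = 3 semitones, 1 narrower than the major third (4), so minor.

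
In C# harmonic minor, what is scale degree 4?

F#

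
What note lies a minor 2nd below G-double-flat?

G down a major second is F, so the target letter is F.
From Gbb, a minor second is 1 semitone down: Fb.

Fb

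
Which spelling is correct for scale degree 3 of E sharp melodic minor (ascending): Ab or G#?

Each scale degree takes a distinct letter name. Degree 3 of a scale on E must use the letter G.
G# and Ab are enharmonically the same pitch, but only G# uses the letter G, so it is the correct spelling here.

G#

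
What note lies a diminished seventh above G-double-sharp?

F#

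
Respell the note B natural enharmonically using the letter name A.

A##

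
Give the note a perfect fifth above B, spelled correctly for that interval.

F#

A fifth above B lands on the letter F.
A perfect fifth spans 7 semitones, so B moves to pitch class 6. On the letter F that is F#.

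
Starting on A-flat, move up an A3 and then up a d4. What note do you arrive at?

F

An augmented third up from Ab is C# (letter C, 5 semitones up).
A diminished fourth up from C# is F (letter F, 4 semitones up).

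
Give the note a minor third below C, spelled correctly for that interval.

A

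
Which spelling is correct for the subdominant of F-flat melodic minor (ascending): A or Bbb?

Each scale degree takes a distinct letter name. Degree 4 of a scale on F must use the letter B.
Bbb and A are enharmonically the same pitch, but only Bbb uses the letter B, so it is the correct spelling here.

Bbb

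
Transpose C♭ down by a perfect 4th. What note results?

Gb

A fourth below C lands on the letter G.
A perfect fourth spans 5 semitones, so Cb moves to pitch class 6. On the letter G that is Gb.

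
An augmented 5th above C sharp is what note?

G##

C up a perfect fifth is G, so the target letter is G.
From C#, an augmented fifth is 8 semitones up: G##.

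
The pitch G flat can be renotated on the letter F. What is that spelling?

Gb is pitch class 6. The letter F alone is pitch class 5.
To reach pitch class 6 from F requires an offset of +1 semitone, i.e. sharp: F#.

F#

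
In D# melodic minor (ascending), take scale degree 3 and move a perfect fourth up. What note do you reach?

B

Scale degree 3 of D# melodic minor (ascending) is F#.
A perfect fourth (5 semitones) above F# lands on the letter B, giving B.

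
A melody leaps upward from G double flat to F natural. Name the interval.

augmented seventh

Counting letters G–A–B–C–D–E–F gives a seventh.
Gbb→F = 12 semitones, 1 wider than the major seventh (11), so augmented.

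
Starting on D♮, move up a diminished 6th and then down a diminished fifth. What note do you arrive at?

A diminished sixth up from D is Bbb (letter B, 7 semitones up).
A diminished fifth down from Bbb is Eb (letter E, 6 semitones down).

Eb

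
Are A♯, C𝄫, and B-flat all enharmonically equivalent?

A# = pitch class 10 and Cbb = pitch class 10 and Bb = pitch class 10 — the same pitch class, so they are enharmonic equivalents.

Yes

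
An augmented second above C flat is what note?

A second above C lands on the letter D.
An augmented second spans 3 semitones, so Cb moves to pitch class 2. On the letter D that is D.

D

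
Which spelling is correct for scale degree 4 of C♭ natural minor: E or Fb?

Each scale degree takes a distinct letter name. Degree 4 of a scale on C must use the letter F.
Fb and E are enharmonically the same pitch, but only Fb uses the letter F, so it is the correct spelling here.

Fb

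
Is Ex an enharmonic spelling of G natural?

No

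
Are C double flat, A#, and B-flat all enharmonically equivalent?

Cbb is pitch class 10; A# is pitch class 10; Bb is pitch class 10.
All spellings map to pitch class 10, so they are enharmonically equivalent.

Yes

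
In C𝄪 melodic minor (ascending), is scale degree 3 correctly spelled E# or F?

Each scale degree takes a distinct letter name. Degree 3 of a scale on C must use the letter E.
E# and F are enharmonically the same pitch, but only E# uses the letter E, so it is the correct spelling here.

E#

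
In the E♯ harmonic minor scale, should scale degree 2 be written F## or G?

F##

Each scale degree takes a distinct letter name. Degree 2 of a scale on E must use the letter F.
F## and G are enharmonically the same pitch, but only F## uses the letter F, so it is the correct spelling here.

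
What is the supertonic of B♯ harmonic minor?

C##

Degree 2 takes the letter 1 step above B, which is C.
In harmonic minor, degree 2 sits 2 semitones above the tonic. B# + 2 semitones is pitch class 2, spelled on C as C##.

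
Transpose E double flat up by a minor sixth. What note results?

Cbb

A sixth above E lands on the letter C.
A minor sixth spans 8 semitones, so Ebb moves to pitch class 10. On the letter C that is Cbb.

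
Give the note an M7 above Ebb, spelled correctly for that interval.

Db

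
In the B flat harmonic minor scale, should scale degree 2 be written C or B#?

C

Each scale degree takes a distinct letter name. Degree 2 of a scale on B must use the letter C.
C and B# are enharmonically the same pitch, but only C uses the letter C, so it is the correct spelling here.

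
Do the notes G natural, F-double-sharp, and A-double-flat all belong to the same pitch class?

G = pitch class 7 and F## = pitch class 7 and Abb = pitch class 7 — the same pitch class, so they are enharmonic equivalents.

Yes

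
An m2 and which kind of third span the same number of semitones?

A minor second spans 1 semitone.
A third spanning 1 semitone is doubly diminished (the major third is 4).

doubly diminished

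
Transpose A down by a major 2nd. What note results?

G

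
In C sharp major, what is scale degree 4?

F#

The C# major scale runs C# D# E# F# G# A# B#.
Degree 4 is F#.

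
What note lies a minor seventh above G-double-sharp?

A seventh above G lands on the letter F.
A minor seventh spans 10 semitones, so G## moves to pitch class 7. On the letter F that is F##.

F##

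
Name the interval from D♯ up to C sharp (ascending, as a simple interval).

The letter names run D→C, a span of 6 letter steps, so the interval is some kind of seventh.
D# to C# is 10 semitones. A major seventh is 11, so 10 makes it minor.

minor seventh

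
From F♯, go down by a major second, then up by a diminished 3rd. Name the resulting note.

A major second down from F# is E (letter E, 2 semitones down).
A diminished third up from E is Gb (letter G, 2 semitones up).

Gb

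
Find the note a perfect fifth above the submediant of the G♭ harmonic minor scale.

The submediant of Gb harmonic minor is Ebb.
A perfect fifth (7 semitones) above Ebb lands on the letter B, giving Bbb.

Bbb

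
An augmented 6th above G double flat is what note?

G up a major sixth is E, so the target letter is E.
From Gbb, an augmented sixth is 10 semitones up: Eb.

Eb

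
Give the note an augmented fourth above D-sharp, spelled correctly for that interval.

G##

A fourth above D lands on the letter G.
An augmented fourth spans 6 semitones, so D# moves to pitch class 9. On the letter G that is G##.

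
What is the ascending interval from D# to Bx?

augmented sixth

The letter names run D→B, a span of 5 letter steps, so the interval is some kind of sixth.
D# to B## is 10 semitones. A major sixth is 9, so 10 makes it augmented.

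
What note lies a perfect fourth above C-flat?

Fb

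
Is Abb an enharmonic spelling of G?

Abb = pitch class 7 and G = pitch class 7 — the same pitch class, so they are enharmonic equivalents.

Yes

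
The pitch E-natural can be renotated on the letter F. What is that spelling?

Fb

Plain F sits 1 semitone above E, so on the letter F the same pitch needs a flat: Fb.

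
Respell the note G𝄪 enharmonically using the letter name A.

A

G## is pitch class 9. The letter A alone is pitch class 9.
Pitch class 9 on A needs no accidental: A.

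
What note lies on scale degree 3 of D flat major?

F

The Db major scale runs Db Eb F Gb Ab Bb C.
Degree 3 is F.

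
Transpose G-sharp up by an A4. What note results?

C##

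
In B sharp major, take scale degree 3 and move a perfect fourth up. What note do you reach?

G##

Scale degree 3 of B# major is D##.
A perfect fourth (5 semitones) above D## lands on the letter G, giving G##.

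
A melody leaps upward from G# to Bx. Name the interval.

The letter names run G→B, a span of 2 letter steps, so the interval is some kind of third.
G# to B## is 5 semitones. A major third is 4, so 5 makes it augmented.

augmented third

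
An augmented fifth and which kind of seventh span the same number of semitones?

doubly diminished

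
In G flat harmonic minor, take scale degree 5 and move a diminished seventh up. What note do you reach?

Cbb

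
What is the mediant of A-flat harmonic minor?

Cb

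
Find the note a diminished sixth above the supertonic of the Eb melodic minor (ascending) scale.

Dbb

The supertonic of Eb melodic minor (ascending) is F.
A diminished sixth (7 semitones) above F lands on the letter D, giving Dbb.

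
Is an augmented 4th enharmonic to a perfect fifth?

No

An augmented fourth spans 6 semitones; a perfect fifth spans 7.
The spans differ, so they are not enharmonic equivalents.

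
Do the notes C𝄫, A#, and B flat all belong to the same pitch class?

Yes

Cbb is pitch class 10; A# is pitch class 10; Bb is pitch class 10.
All spellings map to pitch class 10, so they are enharmonically equivalent.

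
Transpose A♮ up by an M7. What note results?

G#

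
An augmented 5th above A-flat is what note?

E

A up a perfect fifth is E, so the target letter is E.
From Ab, an augmented fifth is 8 semitones up: E.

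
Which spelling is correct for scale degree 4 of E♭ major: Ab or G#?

Ab

Each scale degree takes a distinct letter name. Degree 4 of a scale on E must use the letter A.
Ab and G# are enharmonically the same pitch, but only Ab uses the letter A, so it is the correct spelling here.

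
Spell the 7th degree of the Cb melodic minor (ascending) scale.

The Cb melodic minor (ascending) scale runs Cb Db Ebb Fb Gb Ab Bb.
Degree 7 is Bb.

Bb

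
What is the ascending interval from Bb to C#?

augmented second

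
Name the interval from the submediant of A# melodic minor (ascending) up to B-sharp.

The submediant of A# melodic minor (ascending) is F##.
F## up to B#: letters F→B make it a fourth; 5 semitones makes it perfect.

perfect fourth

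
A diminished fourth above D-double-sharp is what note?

D up a perfect fourth is G, so the target letter is G.
From D##, a diminished fourth is 4 semitones up: G#.

G#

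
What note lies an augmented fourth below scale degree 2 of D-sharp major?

Scale degree 2 of D# major is E#.
An augmented fourth (6 semitones) below E# lands on the letter B, giving B.

B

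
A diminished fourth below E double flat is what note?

Bb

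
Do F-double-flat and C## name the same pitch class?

Two spellings are enharmonically equivalent only if they share a pitch class.
Here Fbb → 3, C## → 2; 2 ≠ 3, so they are not.

No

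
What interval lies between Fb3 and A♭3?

major third

Counting letters F–G–A gives a third.
Fb→Ab = 4 semitones, exactly the major third.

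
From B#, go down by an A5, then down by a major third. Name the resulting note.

An augmented fifth down from B# is E (letter E, 8 semitones down).
A major third down from E is C (letter C, 4 semitones down).

C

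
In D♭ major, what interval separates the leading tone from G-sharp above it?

augmented fifth

The leading tone of Db major is C.
C up to G#: letters C→G make it a fifth; 8 semitones makes it augmented.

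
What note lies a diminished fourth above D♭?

A fourth above D lands on the letter G.
A diminished fourth spans 4 semitones, so Db moves to pitch class 5. On the letter G that is Gbb.

Gbb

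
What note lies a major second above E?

F#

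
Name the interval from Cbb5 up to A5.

doubly augmented sixth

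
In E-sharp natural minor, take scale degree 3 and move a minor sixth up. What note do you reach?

E

Scale degree 3 of E# natural minor is G#.
A minor sixth (8 semitones) above G# lands on the letter E, giving E.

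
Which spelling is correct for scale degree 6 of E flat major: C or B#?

Each scale degree takes a distinct letter name. Degree 6 of a scale on E must use the letter C.
C and B# are enharmonically the same pitch, but only C uses the letter C, so it is the correct spelling here.

C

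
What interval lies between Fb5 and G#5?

doubly augmented second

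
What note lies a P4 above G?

G up a perfect fourth is C, so the target letter is C.
From G, a perfect fourth is 5 semitones up: C.

C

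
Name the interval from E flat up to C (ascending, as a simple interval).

Counting letters E–F–G–A–B–C gives a sixth.
Eb→C = 9 semitones, exactly the major sixth.

major sixth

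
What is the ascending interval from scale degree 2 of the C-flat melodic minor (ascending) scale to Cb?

Scale degree 2 of Cb melodic minor (ascending) is Db.
Db up to Cb: letters D→C make it a seventh; 10 semitones makes it minor.

minor seventh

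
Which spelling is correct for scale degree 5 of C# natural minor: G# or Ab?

Each scale degree takes a distinct letter name. Degree 5 of a scale on C must use the letter G.
G# and Ab are enharmonically the same pitch, but only G# uses the letter G, so it is the correct spelling here.

G#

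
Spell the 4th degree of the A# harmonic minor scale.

Degree 4 takes the letter 3 steps above A, which is D.
In harmonic minor, degree 4 sits 5 semitones above the tonic. A# + 5 semitones is pitch class 3, spelled on D as D#.

D#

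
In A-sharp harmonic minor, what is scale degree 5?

E#

The A# harmonic minor scale runs A# B# C# D# E# F# G##.
Degree 5 is E#.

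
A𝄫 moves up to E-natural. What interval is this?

The letter names run A→E, a span of 4 letter steps, so the interval is some kind of fifth.
Abb to E is 9 semitones. A perfect fifth is 7, so 9 makes it doubly augmented.

doubly augmented fifth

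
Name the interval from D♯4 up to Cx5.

The letter names run D→C, a span of 6 letter steps, so the interval is some kind of seventh.
D# to C## is 11 semitones. A major seventh is 11, so 11 makes it major.

major seventh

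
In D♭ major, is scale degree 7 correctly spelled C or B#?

Each scale degree takes a distinct letter name. Degree 7 of a scale on D must use the letter C.
C and B# are enharmonically the same pitch, but only C uses the letter C, so it is the correct spelling here.

C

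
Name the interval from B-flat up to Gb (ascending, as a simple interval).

The letter names run B→G, a span of 5 letter steps, so the interval is some kind of sixth.
Bb to Gb is 8 semitones. A major sixth is 9, so 8 makes it minor.

minor sixth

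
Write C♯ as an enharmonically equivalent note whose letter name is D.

C# is pitch class 1. The letter D alone is pitch class 2.
To reach pitch class 1 from D requires an offset of -1 semitone, i.e. flat: Db.

Db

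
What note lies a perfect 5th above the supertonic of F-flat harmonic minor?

The supertonic of Fb harmonic minor is Gb.
A perfect fifth (7 semitones) above Gb lands on the letter D, giving Db.

Db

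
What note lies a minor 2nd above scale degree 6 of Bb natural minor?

Scale degree 6 of Bb natural minor is Gb.
A minor second (1 semitone) above Gb lands on the letter A, giving Abb.

Abb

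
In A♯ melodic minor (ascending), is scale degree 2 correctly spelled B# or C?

B#

Each scale degree takes a distinct letter name. Degree 2 of a scale on A must use the letter B.
B# and C are enharmonically the same pitch, but only B# uses the letter B, so it is the correct spelling here.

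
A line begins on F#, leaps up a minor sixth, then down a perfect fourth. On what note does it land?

A

A minor sixth up from F# is D (letter D, 8 semitones up).
A perfect fourth down from D is A (letter A, 5 semitones down).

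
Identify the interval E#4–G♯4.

minor third

The letter names run E→G, a span of 2 letter steps, so the interval is some kind of third.
E# to G# is 3 semitones. A major third is 4, so 3 makes it minor.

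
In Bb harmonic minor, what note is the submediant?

Gb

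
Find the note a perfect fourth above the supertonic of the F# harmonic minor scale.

C#

The supertonic of F# harmonic minor is G#.
A perfect fourth (5 semitones) above G# lands on the letter C, giving C#.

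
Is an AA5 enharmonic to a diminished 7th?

Yes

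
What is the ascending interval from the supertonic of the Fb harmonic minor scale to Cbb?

diminished fourth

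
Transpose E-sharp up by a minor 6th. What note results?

A sixth above E lands on the letter C.
A minor sixth spans 8 semitones, so E# moves to pitch class 1. On the letter C that is C#.

C#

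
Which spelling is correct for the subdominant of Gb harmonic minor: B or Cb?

Cb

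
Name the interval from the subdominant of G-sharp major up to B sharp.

The subdominant of G# major is C#.
C# up to B#: letters C→B make it a seventh; 11 semitones makes it major.

major seventh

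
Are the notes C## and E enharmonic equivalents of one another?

No

Two spellings are enharmonically equivalent only if they share a pitch class.
Here C## → 2, E → 4; 2 ≠ 4, so they are not.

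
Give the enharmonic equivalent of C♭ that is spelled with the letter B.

Plain B sits at the same pitch as Cb, so on the letter B the same pitch needs a natural: B.

B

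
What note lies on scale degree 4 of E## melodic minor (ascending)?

A##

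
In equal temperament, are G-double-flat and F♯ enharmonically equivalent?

Gbb is pitch class 5; F# is pitch class 6.
The pitch classes differ (5 vs. 6), so they are not enharmonic equivalents.

No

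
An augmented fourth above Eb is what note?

A fourth above E lands on the letter A.
An augmented fourth spans 6 semitones, so Eb moves to pitch class 9. On the letter A that is A.

A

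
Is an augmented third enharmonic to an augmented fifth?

No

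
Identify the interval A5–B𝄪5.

doubly augmented second

The letter names run A→B, a span of 1 letter step, so the interval is some kind of second.
A to B## is 4 semitones. A major second is 2, so 4 makes it doubly augmented.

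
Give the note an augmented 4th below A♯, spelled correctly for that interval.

A fourth below A lands on the letter E.
An augmented fourth spans 6 semitones, so A# moves to pitch class 4. On the letter E that is E.

E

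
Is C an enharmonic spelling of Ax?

No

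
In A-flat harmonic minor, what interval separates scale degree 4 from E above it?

augmented second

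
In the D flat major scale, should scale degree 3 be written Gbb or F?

Each scale degree takes a distinct letter name. Degree 3 of a scale on D must use the letter F.
F and Gbb are enharmonically the same pitch, but only F uses the letter F, so it is the correct spelling here.

F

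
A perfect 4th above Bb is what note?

Eb

A fourth above B lands on the letter E.
A perfect fourth spans 5 semitones, so Bb moves to pitch class 3. On the letter E that is Eb.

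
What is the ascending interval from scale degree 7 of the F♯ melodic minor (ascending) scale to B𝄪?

augmented fifth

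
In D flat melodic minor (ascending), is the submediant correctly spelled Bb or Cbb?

Bb

Each scale degree takes a distinct letter name. Degree 6 of a scale on D must use the letter B.
Bb and Cbb are enharmonically the same pitch, but only Bb uses the letter B, so it is the correct spelling here.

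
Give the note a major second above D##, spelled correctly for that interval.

D up a major second is E, so the target letter is E.
From D##, a major second is 2 semitones up: E##.

E##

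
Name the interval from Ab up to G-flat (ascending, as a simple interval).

minor seventh

Counting letters A–B–C–D–E–F–G gives a seventh.
Ab→Gb = 10 semitones, 1 narrower than the major seventh (11), so minor.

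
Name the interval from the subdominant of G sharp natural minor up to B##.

augmented seventh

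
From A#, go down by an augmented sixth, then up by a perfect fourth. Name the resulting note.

An augmented sixth down from A# is C (letter C, 10 semitones down).
A perfect fourth up from C is F (letter F, 5 semitones up).

F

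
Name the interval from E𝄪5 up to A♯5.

Counting letters E–F–G–A gives a fourth.
E##→A# = 4 semitones, 1 narrower than the perfect fourth (5), so diminished.

diminished fourth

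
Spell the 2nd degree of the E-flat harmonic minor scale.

F

Degree 2 takes the letter 1 step above E, which is F.
In harmonic minor, degree 2 sits 2 semitones above the tonic. Eb + 2 semitones is pitch class 5, spelled on F as F.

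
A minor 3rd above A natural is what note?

C

A third above A lands on the letter C.
A minor third spans 3 semitones, so A moves to pitch class 0. On the letter C that is C.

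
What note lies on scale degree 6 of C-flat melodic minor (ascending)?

Degree 6 takes the letter 5 steps above C, which is A.
In melodic minor (ascending), degree 6 sits 9 semitones above the tonic. Cb + 9 semitones is pitch class 8, spelled on A as Ab.

Ab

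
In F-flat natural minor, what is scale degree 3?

The Fb natural minor scale runs Fb Gb Abb Bbb Cb Dbb Ebb.
Degree 3 is Abb.

Abb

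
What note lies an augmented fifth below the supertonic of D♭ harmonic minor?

The supertonic of Db harmonic minor is Eb.
An augmented fifth (8 semitones) below Eb lands on the letter A, giving Abb.

Abb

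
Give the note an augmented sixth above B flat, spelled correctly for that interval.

B up a major sixth is G#, so the target letter is G.
From Bb, an augmented sixth is 10 semitones up: G#.

G#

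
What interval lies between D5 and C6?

minor seventh

Counting letters D–E–F–G–A–B–C gives a seventh.
D→C = 10 semitones, 1 narrower than the major seventh (11), so minor.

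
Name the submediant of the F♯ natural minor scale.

D

Degree 6 takes the letter 5 steps above F, which is D.
In natural minor, degree 6 sits 8 semitones above the tonic. F# + 8 semitones is pitch class 2, spelled on D as D.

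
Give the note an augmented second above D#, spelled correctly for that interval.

E##

D up a major second is E, so the target letter is E.
From D#, an augmented second is 3 semitones up: E##.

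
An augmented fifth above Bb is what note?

B up a perfect fifth is F#, so the target letter is F.
From Bb, an augmented fifth is 8 semitones up: F#.

F#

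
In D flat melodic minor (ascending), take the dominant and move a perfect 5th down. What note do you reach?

The dominant of Db melodic minor (ascending) is Ab.
A perfect fifth (7 semitones) below Ab lands on the letter D, giving Db.

Db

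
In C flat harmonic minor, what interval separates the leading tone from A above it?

major seventh

The leading tone of Cb harmonic minor is Bb.
Bb up to A: letters B→A make it a seventh; 11 semitones makes it major.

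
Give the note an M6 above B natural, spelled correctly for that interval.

A sixth above B lands on the letter G.
A major sixth spans 9 semitones, so B moves to pitch class 8. On the letter G that is G#.

G#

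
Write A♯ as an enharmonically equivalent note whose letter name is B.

Plain B sits 1 semitone above A#, so on the letter B the same pitch needs a flat: Bb.

Bb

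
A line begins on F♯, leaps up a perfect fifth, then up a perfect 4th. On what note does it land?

F#

A perfect fifth up from F# is C# (letter C, 7 semitones up).
A perfect fourth up from C# is F# (letter F, 5 semitones up).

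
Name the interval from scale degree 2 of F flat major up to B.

augmented third

Scale degree 2 of Fb major is Gb.
Gb up to B: letters G→B make it a third; 5 semitones makes it augmented.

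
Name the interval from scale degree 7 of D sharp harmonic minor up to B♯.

Scale degree 7 of D# harmonic minor is C##.
C## up to B#: letters C→B make it a seventh; 10 semitones makes it minor.

minor seventh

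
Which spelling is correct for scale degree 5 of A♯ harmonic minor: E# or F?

Each scale degree takes a distinct letter name. Degree 5 of a scale on A must use the letter E.
E# and F are enharmonically the same pitch, but only E# uses the letter E, so it is the correct spelling here.

E#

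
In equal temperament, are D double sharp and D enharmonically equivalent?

Two spellings are enharmonically equivalent only if they share a pitch class.
Here D## → 4, D → 2; 2 ≠ 4, so they are not.

No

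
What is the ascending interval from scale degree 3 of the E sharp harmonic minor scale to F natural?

diminished seventh

Scale degree 3 of E# harmonic minor is G#.
G# up to F: letters G→F make it a seventh; 9 semitones makes it diminished.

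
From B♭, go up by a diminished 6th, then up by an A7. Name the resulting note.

A diminished sixth up from Bb is Gbb (letter G, 7 semitones up).
An augmented seventh up from Gbb is F (letter F, 12 semitones up).

F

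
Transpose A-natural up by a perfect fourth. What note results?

A up a perfect fourth is D, so the target letter is D.
From A, a perfect fourth is 5 semitones up: D.

D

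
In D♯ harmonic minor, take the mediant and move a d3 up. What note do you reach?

Ab

The mediant of D# harmonic minor is F#.
A diminished third (2 semitones) above F# lands on the letter A, giving Ab.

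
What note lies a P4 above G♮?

C

G up a perfect fourth is C, so the target letter is C.
From G, a perfect fourth is 5 semitones up: C.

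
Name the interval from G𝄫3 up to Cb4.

The letter names run G→C, a span of 3 letter steps, so the interval is some kind of fourth.
Gbb to Cb is 6 semitones. A perfect fourth is 5, so 6 makes it augmented.

augmented fourth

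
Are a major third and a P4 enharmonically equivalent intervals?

No

A major third spans 4 semitones; a perfect fourth spans 5.
The spans differ, so they are not enharmonic equivalents.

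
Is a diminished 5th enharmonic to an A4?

A diminished fifth spans 6 semitones; an augmented fourth spans 6.
They are enharmonically equivalent.

Yes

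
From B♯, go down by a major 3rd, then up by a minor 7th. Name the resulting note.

A major third down from B# is G# (letter G, 4 semitones down).
A minor seventh up from G# is F# (letter F, 10 semitones up).

F#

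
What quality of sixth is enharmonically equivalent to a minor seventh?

A minor seventh spans 10 semitones.
A sixth spanning 10 semitones is augmented (the major sixth is 9).

augmented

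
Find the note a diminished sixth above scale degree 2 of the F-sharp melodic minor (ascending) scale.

Eb

Scale degree 2 of F# melodic minor (ascending) is G#.
A diminished sixth (7 semitones) above G# lands on the letter E, giving Eb.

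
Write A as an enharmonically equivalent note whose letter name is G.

G##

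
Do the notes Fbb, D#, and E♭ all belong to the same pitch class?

Fbb = pitch class 3 and D# = pitch class 3 and Eb = pitch class 3 — the same pitch class, so they are enharmonic equivalents.

Yes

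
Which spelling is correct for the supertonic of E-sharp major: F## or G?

F##

Each scale degree takes a distinct letter name. Degree 2 of a scale on E must use the letter F.
F## and G are enharmonically the same pitch, but only F## uses the letter F, so it is the correct spelling here.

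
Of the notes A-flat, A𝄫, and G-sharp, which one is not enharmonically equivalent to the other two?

Abb

In 12-tone equal temperament, enharmonic equivalents share a pitch class. Ab is pitch class 8; Abb is pitch class 7; G# is pitch class 8.
Ab and G# share pitch class 8, while Abb is pitch class 7.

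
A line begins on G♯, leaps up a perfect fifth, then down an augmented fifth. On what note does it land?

A perfect fifth up from G# is D# (letter D, 7 semitones up).
An augmented fifth down from D# is G (letter G, 8 semitones down).

G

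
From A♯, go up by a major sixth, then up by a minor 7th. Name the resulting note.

A major sixth up from A# is F## (letter F, 9 semitones up).
A minor seventh up from F## is E# (letter E, 10 semitones up).

E#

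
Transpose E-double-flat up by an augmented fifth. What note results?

A fifth above E lands on the letter B.
An augmented fifth spans 8 semitones, so Ebb moves to pitch class 10. On the letter B that is Bb.

Bb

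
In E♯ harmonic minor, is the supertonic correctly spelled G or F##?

F##

Each scale degree takes a distinct letter name. Degree 2 of a scale on E must use the letter F.
F## and G are enharmonically the same pitch, but only F## uses the letter F, so it is the correct spelling here.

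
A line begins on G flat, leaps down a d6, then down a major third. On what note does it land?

A diminished sixth down from Gb is B (letter B, 7 semitones down).
A major third down from B is G (letter G, 4 semitones down).

G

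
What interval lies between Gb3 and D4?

augmented fifth

Counting letters G–A–B–C–D gives a fifth.
Gb→D = 8 semitones, 1 wider than the perfect fifth (7), so augmented.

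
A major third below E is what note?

C

E down a major third is C, so the target letter is C.
From E, a major third is 4 semitones down: C.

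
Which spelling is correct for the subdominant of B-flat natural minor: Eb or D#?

Eb

Each scale degree takes a distinct letter name. Degree 4 of a scale on B must use the letter E.
Eb and D# are enharmonically the same pitch, but only Eb uses the letter E, so it is the correct spelling here.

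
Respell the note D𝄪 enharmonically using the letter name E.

E

D## is pitch class 4. The letter E alone is pitch class 4.
Pitch class 4 on E needs no accidental: E.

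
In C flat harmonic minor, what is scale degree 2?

Db

The Cb harmonic minor scale runs Cb Db Ebb Fb Gb Abb Bb.
Degree 2 is Db.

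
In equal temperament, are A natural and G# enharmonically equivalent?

No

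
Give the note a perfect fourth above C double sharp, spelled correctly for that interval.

A fourth above C lands on the letter F.
A perfect fourth spans 5 semitones, so C## moves to pitch class 7. On the letter F that is F##.

F##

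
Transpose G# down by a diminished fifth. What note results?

C##

G down a perfect fifth is C, so the target letter is C.
From G#, a diminished fifth is 6 semitones down: C##.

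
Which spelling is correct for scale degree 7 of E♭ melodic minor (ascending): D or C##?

D

Each scale degree takes a distinct letter name. Degree 7 of a scale on E must use the letter D.
D and C## are enharmonically the same pitch, but only D uses the letter D, so it is the correct spelling here.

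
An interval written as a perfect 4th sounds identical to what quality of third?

augmented

A perfect fourth spans 5 semitones.
A third spanning 5 semitones is augmented (the major third is 4).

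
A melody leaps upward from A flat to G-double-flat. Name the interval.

Counting letters A–B–C–D–E–F–G gives a seventh.
Ab→Gbb = 9 semitones, 2 narrower than the major seventh (11), so diminished.

diminished seventh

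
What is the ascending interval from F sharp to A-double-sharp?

Counting letters F–G–A gives a third.
F#→A## = 5 semitones, 1 wider than the major third (4), so augmented.

augmented third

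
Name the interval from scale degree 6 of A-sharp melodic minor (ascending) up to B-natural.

Scale degree 6 of A# melodic minor (ascending) is F##.
F## up to B: letters F→B make it a fourth; 4 semitones makes it diminished.

diminished fourth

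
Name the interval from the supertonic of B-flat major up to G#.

The supertonic of Bb major is C.
C up to G#: letters C→G make it a fifth; 8 semitones makes it augmented.

augmented fifth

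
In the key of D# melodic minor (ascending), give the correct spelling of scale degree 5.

Degree 5 takes the letter 4 steps above D, which is A.
In melodic minor (ascending), degree 5 sits 7 semitones above the tonic. D# + 7 semitones is pitch class 10, spelled on A as A#.

A#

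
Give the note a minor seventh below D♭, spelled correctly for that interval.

Eb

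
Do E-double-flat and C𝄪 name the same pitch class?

Yes

Ebb is pitch class 2; C## is pitch class 2.
All spellings map to pitch class 2, so they are enharmonically equivalent.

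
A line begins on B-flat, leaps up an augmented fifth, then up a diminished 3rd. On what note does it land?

An augmented fifth up from Bb is F# (letter F, 8 semitones up).
A diminished third up from F# is Ab (letter A, 2 semitones up).

Ab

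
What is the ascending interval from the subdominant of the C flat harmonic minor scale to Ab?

The subdominant of Cb harmonic minor is Fb.
Fb up to Ab: letters F→A make it a third; 4 semitones makes it major.

major third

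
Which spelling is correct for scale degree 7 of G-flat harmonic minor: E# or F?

Each scale degree takes a distinct letter name. Degree 7 of a scale on G must use the letter F.
F and E# are enharmonically the same pitch, but only F uses the letter F, so it is the correct spelling here.

F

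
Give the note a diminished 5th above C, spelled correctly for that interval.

A fifth above C lands on the letter G.
A diminished fifth spans 6 semitones, so C moves to pitch class 6. On the letter G that is Gb.

Gb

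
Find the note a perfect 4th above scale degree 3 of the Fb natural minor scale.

Dbb

Scale degree 3 of Fb natural minor is Abb.
A perfect fourth (5 semitones) above Abb lands on the letter D, giving Dbb.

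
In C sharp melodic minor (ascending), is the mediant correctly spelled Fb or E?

E

Each scale degree takes a distinct letter name. Degree 3 of a scale on C must use the letter E.
E and Fb are enharmonically the same pitch, but only E uses the letter E, so it is the correct spelling here.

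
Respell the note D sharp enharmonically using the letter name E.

Eb

Plain E sits 1 semitone above D#, so on the letter E the same pitch needs a flat: Eb.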